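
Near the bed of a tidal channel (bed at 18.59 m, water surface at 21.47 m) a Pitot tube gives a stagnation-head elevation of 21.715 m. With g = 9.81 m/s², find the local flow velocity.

v ≈ 2.19 m/s

Near the bed, under hydrostatic conditions, the piezometric head (z + ψ) equals the free-surface elevation, 21.47 m.
Velocity head = total − piezometric = 21.715 − 21.47 = 0.245 m.
v = √(2g·h_v) = √(2 × 9.81 × 0.245) = 2.19 m/s.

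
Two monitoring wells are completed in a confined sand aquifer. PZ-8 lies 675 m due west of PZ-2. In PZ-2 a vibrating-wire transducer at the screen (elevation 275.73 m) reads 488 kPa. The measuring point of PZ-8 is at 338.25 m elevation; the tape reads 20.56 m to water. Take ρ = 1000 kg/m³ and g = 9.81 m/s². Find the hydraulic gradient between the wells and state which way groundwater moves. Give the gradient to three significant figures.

i ≈ 0.0115; groundwater flows toward the west

Pressure head at PZ-2: ψ = P/(ρg) = 488×1000 / (1000 × 9.81) = 49.75 m.
Total head at PZ-2: h = z + ψ = 275.73 + 49.75 = 325.48 m.
Total head at PZ-8: h = 338.25 − 20.56 = 317.69 m.
Head difference: h(PZ-2) − h(PZ-8) = 325.48 − 317.69 = 7.79 m.
Hydraulic gradient: i = |Δh| / L = 7.79 / 675 = 0.0115.
Flow is from higher to lower head: from PZ-2 toward PZ-8, i.e. toward the west.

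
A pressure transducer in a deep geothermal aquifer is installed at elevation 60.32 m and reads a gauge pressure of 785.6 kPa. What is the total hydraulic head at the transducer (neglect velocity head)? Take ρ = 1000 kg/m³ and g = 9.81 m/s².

h ≈ 140.40 m

ψ = P/(ρg) = 785.6×1000 / (1000 × 9.81) = 80.08 m.
h = z + ψ = 60.32 + 80.08 = 140.40 m.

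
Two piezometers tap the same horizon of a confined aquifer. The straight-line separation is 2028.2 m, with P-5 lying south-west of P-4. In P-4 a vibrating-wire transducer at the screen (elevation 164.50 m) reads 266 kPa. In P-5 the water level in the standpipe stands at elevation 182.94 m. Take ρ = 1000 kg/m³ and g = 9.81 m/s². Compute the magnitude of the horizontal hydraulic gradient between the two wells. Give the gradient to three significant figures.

i ≈ 0.00428

Pressure head at P-4: ψ = P/(ρg) = 266×1000 / (1000 × 9.81) = 27.12 m.
Total head at P-4: h = z + ψ = 164.50 + 27.12 = 191.62 m.
Total head at P-5: h = 182.94 m (water level in the piezometer is the total head).
Head difference: h(P-4) − h(P-5) = 191.62 − 182.94 = 8.68 m.
Hydraulic gradient: i = |Δh| / L = 8.68 / 2028.2 = 0.00428.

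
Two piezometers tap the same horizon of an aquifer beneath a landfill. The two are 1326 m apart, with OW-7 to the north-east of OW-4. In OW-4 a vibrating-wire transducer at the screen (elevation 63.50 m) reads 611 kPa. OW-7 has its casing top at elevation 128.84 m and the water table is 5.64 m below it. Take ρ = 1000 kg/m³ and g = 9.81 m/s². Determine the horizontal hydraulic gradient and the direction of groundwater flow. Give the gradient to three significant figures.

i ≈ 0.00195; groundwater flows toward the north-east

Pressure head at OW-4: ψ = P/(ρg) = 611×1000 / (1000 × 9.81) = 62.28 m.
Total head at OW-4: h = z + ψ = 63.50 + 62.28 = 125.78 m.
Total head at OW-7: h = 128.84 − 5.64 = 123.20 m.
Head difference: h(OW-4) − h(OW-7) = 125.78 − 123.20 = 2.58 m.
Hydraulic gradient: i = |Δh| / L = 2.58 / 1326 = 0.00195.
Flow is from higher to lower head: from OW-4 toward OW-7, i.e. toward the north-east.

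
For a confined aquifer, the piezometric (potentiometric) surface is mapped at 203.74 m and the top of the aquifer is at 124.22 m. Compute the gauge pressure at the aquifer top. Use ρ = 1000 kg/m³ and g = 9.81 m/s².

P ≈ 780 kPa

Pressure head at the aquifer top: ψ = h − z = 203.74 − 124.22 = 79.52 m.
P = ρgψ = 1000 × 9.81 × 79.52 = 780091 Pa ≈ 780 kPa.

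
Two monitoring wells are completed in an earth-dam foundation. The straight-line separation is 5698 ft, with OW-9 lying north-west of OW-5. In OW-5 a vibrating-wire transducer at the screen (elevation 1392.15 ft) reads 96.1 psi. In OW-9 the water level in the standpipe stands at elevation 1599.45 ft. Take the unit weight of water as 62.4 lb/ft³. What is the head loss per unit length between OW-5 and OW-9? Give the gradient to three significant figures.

Pressure head at OW-5: ψ = 144·P/γ = 144 × 96.1 / 62.4 = 221.77 ft.
Total head at OW-5: h = z + ψ = 1392.15 + 221.77 = 1613.92 ft.
Total head at OW-9: h = 1599.45 ft (water level in the piezometer is the total head).
Head difference: h(OW-5) − h(OW-9) = 1613.92 − 1599.45 = 14.47 ft.
Hydraulic gradient: i = |Δh| / L = 14.47 / 5698 = 0.00254.

i ≈ 0.00254 ft/ft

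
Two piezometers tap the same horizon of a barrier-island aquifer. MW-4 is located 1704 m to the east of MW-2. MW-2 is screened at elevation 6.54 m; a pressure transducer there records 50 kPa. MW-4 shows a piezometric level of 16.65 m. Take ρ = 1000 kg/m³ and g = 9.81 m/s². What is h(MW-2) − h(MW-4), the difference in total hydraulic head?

Pressure head at MW-2: ψ = P/(ρg) = 50×1000 / (1000 × 9.81) = 5.10 m.
Total head at MW-2: h = z + ψ = 6.54 + 5.10 = 11.64 m.
Total head at MW-4: h = 16.65 m (water level in the piezometer is the total head).
Head difference: h(MW-2) − h(MW-4) = 11.64 − 16.65 = -5.01 m.

Δh ≈ -5.01 m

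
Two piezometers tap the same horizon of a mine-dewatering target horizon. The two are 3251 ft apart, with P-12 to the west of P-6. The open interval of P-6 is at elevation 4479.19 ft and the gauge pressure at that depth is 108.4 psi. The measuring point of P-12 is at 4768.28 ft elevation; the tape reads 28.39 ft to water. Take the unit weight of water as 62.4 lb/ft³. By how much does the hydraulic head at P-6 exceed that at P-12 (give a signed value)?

Δh ≈ -10.55 ft

Pressure head at P-6: ψ = 144·P/γ = 144 × 108.4 / 62.4 = 250.15 ft.
Total head at P-6: h = z + ψ = 4479.19 + 250.15 = 4729.34 ft.
Total head at P-12: h = 4768.28 − 28.39 = 4739.89 ft.
Head difference: h(P-6) − h(P-12) = 4729.34 − 4739.89 = -10.55 ft.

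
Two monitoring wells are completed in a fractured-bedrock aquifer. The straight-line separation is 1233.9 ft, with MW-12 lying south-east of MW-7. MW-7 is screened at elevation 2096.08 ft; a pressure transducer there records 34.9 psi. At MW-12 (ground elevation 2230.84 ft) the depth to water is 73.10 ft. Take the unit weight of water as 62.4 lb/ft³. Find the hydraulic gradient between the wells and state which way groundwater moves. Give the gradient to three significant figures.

i ≈ 0.0153; groundwater flows toward the south-east

Pressure head at MW-7: ψ = 144·P/γ = 144 × 34.9 / 62.4 = 80.54 ft.
Total head at MW-7: h = z + ψ = 2096.08 + 80.54 = 2176.62 ft.
Total head at MW-12: h = 2230.84 − 73.10 = 2157.74 ft.
Head difference: h(MW-7) − h(MW-12) = 2176.62 − 2157.74 = 18.88 ft.
Hydraulic gradient: i = |Δh| / L = 18.88 / 1233.9 = 0.0153.
Flow is from higher to lower head: from MW-7 toward MW-12, i.e. toward the south-east.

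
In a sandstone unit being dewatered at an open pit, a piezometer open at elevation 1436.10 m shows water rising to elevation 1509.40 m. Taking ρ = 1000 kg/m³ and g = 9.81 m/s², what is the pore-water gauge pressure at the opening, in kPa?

Pressure head ψ = h − z = 1509.40 − 1436.10 = 73.30 m.
P = ρgψ = 1000 × 9.81 × 73.30 = 719073 Pa ≈ 719 kPa.

P ≈ 719 kPa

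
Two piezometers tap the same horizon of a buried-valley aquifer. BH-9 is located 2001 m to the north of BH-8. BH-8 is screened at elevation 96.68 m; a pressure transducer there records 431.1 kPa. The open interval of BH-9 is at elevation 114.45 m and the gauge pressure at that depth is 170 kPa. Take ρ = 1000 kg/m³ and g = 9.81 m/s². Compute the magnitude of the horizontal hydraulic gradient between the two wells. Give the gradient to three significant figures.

i ≈ 0.00442

Pressure head at BH-8: ψ = P/(ρg) = 431.1×1000 / (1000 × 9.81) = 43.94 m.
Total head at BH-8: h = z + ψ = 96.68 + 43.94 = 140.62 m.
Pressure head at BH-9: ψ = P/(ρg) = 170×1000 / (1000 × 9.81) = 17.33 m.
Total head at BH-9: h = z + ψ = 114.45 + 17.33 = 131.78 m.
Head difference: h(BH-8) − h(BH-9) = 140.62 − 131.78 = 8.84 m.
Hydraulic gradient: i = |Δh| / L = 8.84 / 2001 = 0.00442.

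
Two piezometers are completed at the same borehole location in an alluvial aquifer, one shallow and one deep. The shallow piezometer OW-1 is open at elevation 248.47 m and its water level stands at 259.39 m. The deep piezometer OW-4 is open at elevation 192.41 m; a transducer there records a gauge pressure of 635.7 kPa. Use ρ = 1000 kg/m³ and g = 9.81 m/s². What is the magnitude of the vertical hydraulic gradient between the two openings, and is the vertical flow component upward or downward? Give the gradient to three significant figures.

Total head at OW-1: h = 259.39 m (water level in the standpipe).
Pressure head at OW-4: ψ = P/(ρg) = 635.7×1000 / (1000 × 9.81) = 64.80 m.
Total head at OW-4: h = z + ψ = 192.41 + 64.80 = 257.21 m.
Δh = h(OW-1) − h(OW-4) = 259.39 − 257.21 = 2.18 m.
Vertical separation Δz = 248.47 − 192.41 = 56.06 m.
|i_v| = |Δh| / Δz = 2.18 / 56.06 = 0.0389.
Head is higher in the shallow piezometer, so vertical flow is downward (recharge condition).

|i_v| ≈ 0.0389; vertical flow is downward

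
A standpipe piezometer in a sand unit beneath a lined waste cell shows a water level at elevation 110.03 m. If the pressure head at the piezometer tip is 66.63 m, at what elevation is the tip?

z = h − ψ = 110.03 − 66.63 = 43.40 m.

z ≈ 43.40 m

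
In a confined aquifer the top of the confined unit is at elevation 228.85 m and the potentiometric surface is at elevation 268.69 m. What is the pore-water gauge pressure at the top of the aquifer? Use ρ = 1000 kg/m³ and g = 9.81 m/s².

P ≈ 391 kPa

Pressure head at the aquifer top: ψ = h − z = 268.69 − 228.85 = 39.84 m.
P = ρgψ = 1000 × 9.81 × 39.84 = 390830 Pa ≈ 391 kPa.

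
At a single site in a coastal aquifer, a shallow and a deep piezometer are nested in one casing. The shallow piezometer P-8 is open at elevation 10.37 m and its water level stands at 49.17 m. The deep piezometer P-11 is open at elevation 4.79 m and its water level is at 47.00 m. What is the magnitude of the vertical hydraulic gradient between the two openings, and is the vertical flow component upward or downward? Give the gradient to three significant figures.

Total head at P-8: h = 49.17 m (water level in the standpipe).
Total head at P-11: h = 47.00 m.
Δh = h(P-8) − h(P-11) = 49.17 − 47.00 = 2.17 m.
Vertical separation Δz = 10.37 − 4.79 = 5.58 m.
|i_v| = |Δh| / Δz = 2.17 / 5.58 = 0.389.
Head is higher in the shallow piezometer, so vertical flow is downward (recharge condition).

|i_v| ≈ 0.389; vertical flow is downward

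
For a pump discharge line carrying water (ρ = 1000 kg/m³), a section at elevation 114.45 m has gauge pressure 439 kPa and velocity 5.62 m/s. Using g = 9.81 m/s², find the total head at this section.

Pressure head ψ = P/(ρg) = 439×1000 / (1000 × 9.81) = 44.75 m.
Velocity head = v²/(2g) = 5.62² / (2 × 9.81) = 1.610 m.
h = z + ψ + v²/(2g) = 114.45 + 44.75 + 1.610 = 160.81 m.

h ≈ 160.81 m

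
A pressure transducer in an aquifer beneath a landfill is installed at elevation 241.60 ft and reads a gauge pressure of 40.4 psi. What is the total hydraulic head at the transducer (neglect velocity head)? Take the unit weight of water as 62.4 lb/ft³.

ψ = 144·P/γ = 144 × 40.4 / 62.4 = 93.23 ft.
h = z + ψ = 241.60 + 93.23 = 334.83 ft.

h ≈ 334.83 ft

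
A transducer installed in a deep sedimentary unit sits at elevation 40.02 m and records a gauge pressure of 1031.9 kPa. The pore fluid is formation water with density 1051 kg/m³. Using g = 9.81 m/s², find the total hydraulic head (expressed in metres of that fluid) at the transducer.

h ≈ 140.10 m

ψ = P/(ρg) = 1031.9×1000 / (1051 × 9.81) = 100.08 m.
h = z + ψ = 40.02 + 100.08 = 140.10 m.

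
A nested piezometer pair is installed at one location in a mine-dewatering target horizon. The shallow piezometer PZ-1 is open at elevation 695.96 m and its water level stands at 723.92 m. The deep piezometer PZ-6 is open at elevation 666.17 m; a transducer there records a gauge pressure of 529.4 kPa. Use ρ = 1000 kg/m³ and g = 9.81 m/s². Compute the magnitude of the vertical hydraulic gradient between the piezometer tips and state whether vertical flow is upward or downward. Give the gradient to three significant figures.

|i_v| ≈ 0.127; vertical flow is downward

Total head at PZ-1: h = 723.92 m (water level in the standpipe).
Pressure head at PZ-6: ψ = P/(ρg) = 529.4×1000 / (1000 × 9.81) = 53.97 m.
Total head at PZ-6: h = z + ψ = 666.17 + 53.97 = 720.14 m.
Δh = h(PZ-1) − h(PZ-6) = 723.92 − 720.14 = 3.78 m.
Vertical separation Δz = 695.96 − 666.17 = 29.79 m.
|i_v| = |Δh| / Δz = 3.78 / 29.79 = 0.127.
Head is higher in the shallow piezometer, so vertical flow is downward (recharge condition).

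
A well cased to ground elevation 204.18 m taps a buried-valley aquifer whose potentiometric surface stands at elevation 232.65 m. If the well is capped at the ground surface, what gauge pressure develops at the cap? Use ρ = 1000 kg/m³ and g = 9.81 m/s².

Head above the cap: Δh = 232.65 − 204.18 = 28.47 m.
P = ρgΔh = 1000 × 9.81 × 28.47 = 279291 Pa ≈ 279 kPa.

P ≈ 279 kPa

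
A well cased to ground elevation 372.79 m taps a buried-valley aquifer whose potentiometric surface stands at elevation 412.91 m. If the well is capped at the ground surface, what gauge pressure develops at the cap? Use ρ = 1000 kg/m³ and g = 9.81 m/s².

Head above the cap: Δh = 412.91 − 372.79 = 40.12 m.
P = ρgΔh = 1000 × 9.81 × 40.12 = 393577 Pa ≈ 394 kPa.

P ≈ 394 kPa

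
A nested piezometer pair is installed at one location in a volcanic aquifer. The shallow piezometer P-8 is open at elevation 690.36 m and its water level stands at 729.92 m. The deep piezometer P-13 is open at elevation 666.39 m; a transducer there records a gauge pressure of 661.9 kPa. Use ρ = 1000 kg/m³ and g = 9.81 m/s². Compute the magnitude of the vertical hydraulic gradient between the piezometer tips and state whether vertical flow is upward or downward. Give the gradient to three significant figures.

Total head at P-8: h = 729.92 m (water level in the standpipe).
Pressure head at P-13: ψ = P/(ρg) = 661.9×1000 / (1000 × 9.81) = 67.47 m.
Total head at P-13: h = z + ψ = 666.39 + 67.47 = 733.86 m.
Δh = h(P-8) − h(P-13) = 729.92 − 733.86 = -3.94 m.
Vertical separation Δz = 690.36 − 666.39 = 23.97 m.
|i_v| = |Δh| / Δz = 3.94 / 23.97 = 0.164.
Head is higher in the deep piezometer, so vertical flow is upward (discharge condition).

|i_v| ≈ 0.164; vertical flow is upward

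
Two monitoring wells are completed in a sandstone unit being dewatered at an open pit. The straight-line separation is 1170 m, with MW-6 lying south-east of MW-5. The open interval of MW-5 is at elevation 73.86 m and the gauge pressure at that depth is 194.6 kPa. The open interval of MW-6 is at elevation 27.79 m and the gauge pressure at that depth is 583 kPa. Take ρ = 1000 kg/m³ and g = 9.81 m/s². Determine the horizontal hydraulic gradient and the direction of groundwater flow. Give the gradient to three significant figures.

Pressure head at MW-5: ψ = P/(ρg) = 194.6×1000 / (1000 × 9.81) = 19.84 m.
Total head at MW-5: h = z + ψ = 73.86 + 19.84 = 93.70 m.
Pressure head at MW-6: ψ = P/(ρg) = 583×1000 / (1000 × 9.81) = 59.43 m.
Total head at MW-6: h = z + ψ = 27.79 + 59.43 = 87.22 m.
Head difference: h(MW-5) − h(MW-6) = 93.70 − 87.22 = 6.48 m.
Hydraulic gradient: i = |Δh| / L = 6.48 / 1170 = 0.00554.
Flow is from higher to lower head: from MW-5 toward MW-6, i.e. toward the south-east.

i ≈ 0.00554; groundwater flows toward the south-east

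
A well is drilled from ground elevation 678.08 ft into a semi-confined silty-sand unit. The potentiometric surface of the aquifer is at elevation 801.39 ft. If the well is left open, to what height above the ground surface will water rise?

Water rises to the potentiometric surface, so the rise above ground = 801.39 − 678.08 = 123.31 ft.

≈ 123.31 ft above ground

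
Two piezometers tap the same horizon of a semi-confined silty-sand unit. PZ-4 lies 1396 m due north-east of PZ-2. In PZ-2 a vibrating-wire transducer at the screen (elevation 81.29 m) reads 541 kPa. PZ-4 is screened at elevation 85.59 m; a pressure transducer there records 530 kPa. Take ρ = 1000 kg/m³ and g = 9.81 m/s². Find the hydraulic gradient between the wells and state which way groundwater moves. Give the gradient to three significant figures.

i ≈ 0.00228; groundwater flows toward the south-west

Pressure head at PZ-2: ψ = P/(ρg) = 541×1000 / (1000 × 9.81) = 55.15 m.
Total head at PZ-2: h = z + ψ = 81.29 + 55.15 = 136.44 m.
Pressure head at PZ-4: ψ = P/(ρg) = 530×1000 / (1000 × 9.81) = 54.03 m.
Total head at PZ-4: h = z + ψ = 85.59 + 54.03 = 139.62 m.
Head difference: h(PZ-2) − h(PZ-4) = 136.44 − 139.62 = -3.18 m.
Hydraulic gradient: i = |Δh| / L = 3.18 / 1396 = 0.00228.
Flow is from higher to lower head: from PZ-4 toward PZ-2, i.e. toward the south-west.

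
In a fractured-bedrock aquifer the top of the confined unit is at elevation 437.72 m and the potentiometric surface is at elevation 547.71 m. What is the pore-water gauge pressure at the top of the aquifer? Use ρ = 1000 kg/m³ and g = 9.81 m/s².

P ≈ 1080 kPa

Pressure head at the aquifer top: ψ = h − z = 547.71 − 437.72 = 109.99 m.
P = ρgψ = 1000 × 9.81 × 109.99 = 1079002 Pa ≈ 1080 kPa.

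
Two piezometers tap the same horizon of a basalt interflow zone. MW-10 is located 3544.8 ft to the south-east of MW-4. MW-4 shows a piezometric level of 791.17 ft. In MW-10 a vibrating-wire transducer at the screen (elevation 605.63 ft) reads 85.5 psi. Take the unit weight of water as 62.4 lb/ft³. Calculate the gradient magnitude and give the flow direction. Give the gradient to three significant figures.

i ≈ 0.00332; groundwater flows toward the north-west

Total head at MW-4: h = 791.17 ft (water level in the piezometer is the total head).
Pressure head at MW-10: ψ = 144·P/γ = 144 × 85.5 / 62.4 = 197.31 ft.
Total head at MW-10: h = z + ψ = 605.63 + 197.31 = 802.94 ft.
Head difference: h(MW-4) − h(MW-10) = 791.17 − 802.94 = -11.77 ft.
Hydraulic gradient: i = |Δh| / L = 11.77 / 3544.8 = 0.00332.
Flow is from higher to lower head: from MW-10 toward MW-4, i.e. toward the north-west.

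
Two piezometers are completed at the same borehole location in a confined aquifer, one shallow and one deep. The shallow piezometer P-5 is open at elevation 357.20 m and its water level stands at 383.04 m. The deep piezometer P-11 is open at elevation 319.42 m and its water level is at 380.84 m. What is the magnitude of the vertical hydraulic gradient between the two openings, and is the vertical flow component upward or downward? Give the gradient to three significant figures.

|i_v| ≈ 0.0582; vertical flow is downward

Total head at P-5: h = 383.04 m (water level in the standpipe).
Total head at P-11: h = 380.84 m.
Δh = h(P-5) − h(P-11) = 383.04 − 380.84 = 2.20 m.
Vertical separation Δz = 357.20 − 319.42 = 37.78 m.
|i_v| = |Δh| / Δz = 2.20 / 37.78 = 0.0582.
Head is higher in the shallow piezometer, so vertical flow is downward (recharge condition).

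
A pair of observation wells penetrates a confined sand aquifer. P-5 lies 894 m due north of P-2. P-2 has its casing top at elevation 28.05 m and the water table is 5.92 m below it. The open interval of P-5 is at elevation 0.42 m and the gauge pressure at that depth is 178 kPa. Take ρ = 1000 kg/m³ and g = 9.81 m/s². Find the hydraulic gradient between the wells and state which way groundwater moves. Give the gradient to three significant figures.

Total head at P-2: h = 28.05 − 5.92 = 22.13 m.
Pressure head at P-5: ψ = P/(ρg) = 178×1000 / (1000 × 9.81) = 18.14 m.
Total head at P-5: h = z + ψ = 0.42 + 18.14 = 18.56 m.
Head difference: h(P-2) − h(P-5) = 22.13 − 18.56 = 3.57 m.
Hydraulic gradient: i = |Δh| / L = 3.57 / 894 = 0.00399.
Flow is from higher to lower head: from P-2 toward P-5, i.e. toward the north.

i ≈ 0.00399; groundwater flows toward the north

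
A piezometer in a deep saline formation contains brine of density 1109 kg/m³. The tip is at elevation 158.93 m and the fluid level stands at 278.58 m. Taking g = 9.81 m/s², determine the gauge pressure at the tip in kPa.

P ≈ 1300 kPa

Pressure head ψ = h − z = 278.58 − 158.93 = 119.65 m.
P = ρgψ = 1109 × 9.81 × 119.65 = 1301707 Pa ≈ 1300 kPa.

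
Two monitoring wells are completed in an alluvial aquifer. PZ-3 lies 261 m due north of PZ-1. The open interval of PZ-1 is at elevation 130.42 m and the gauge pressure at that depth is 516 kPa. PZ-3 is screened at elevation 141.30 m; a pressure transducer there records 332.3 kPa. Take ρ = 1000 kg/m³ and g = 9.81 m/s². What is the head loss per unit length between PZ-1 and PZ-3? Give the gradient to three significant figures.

Pressure head at PZ-1: ψ = P/(ρg) = 516×1000 / (1000 × 9.81) = 52.60 m.
Total head at PZ-1: h = z + ψ = 130.42 + 52.60 = 183.02 m.
Pressure head at PZ-3: ψ = P/(ρg) = 332.3×1000 / (1000 × 9.81) = 33.87 m.
Total head at PZ-3: h = z + ψ = 141.30 + 33.87 = 175.17 m.
Head difference: h(PZ-1) − h(PZ-3) = 183.02 − 175.17 = 7.85 m.
Hydraulic gradient: i = |Δh| / L = 7.85 / 261 = 0.0301.

i ≈ 0.0301 m/m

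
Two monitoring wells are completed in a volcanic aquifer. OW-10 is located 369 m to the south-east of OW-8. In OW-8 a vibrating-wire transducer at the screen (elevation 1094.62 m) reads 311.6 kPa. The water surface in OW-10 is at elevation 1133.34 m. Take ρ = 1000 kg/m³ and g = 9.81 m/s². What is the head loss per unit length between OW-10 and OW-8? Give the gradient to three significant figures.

i ≈ 0.0189 m/m

Pressure head at OW-8: ψ = P/(ρg) = 311.6×1000 / (1000 × 9.81) = 31.76 m.
Total head at OW-8: h = z + ψ = 1094.62 + 31.76 = 1126.38 m.
Total head at OW-10: h = 1133.34 m (water level in the piezometer is the total head).
Head difference: h(OW-8) − h(OW-10) = 1126.38 − 1133.34 = -6.96 m.
Hydraulic gradient: i = |Δh| / L = 6.96 / 369 = 0.0189.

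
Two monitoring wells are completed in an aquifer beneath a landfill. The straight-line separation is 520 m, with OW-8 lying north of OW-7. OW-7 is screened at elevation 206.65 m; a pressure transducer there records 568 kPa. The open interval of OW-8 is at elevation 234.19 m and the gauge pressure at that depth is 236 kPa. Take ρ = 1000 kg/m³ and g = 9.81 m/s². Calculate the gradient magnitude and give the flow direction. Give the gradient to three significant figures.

Pressure head at OW-7: ψ = P/(ρg) = 568×1000 / (1000 × 9.81) = 57.90 m.
Total head at OW-7: h = z + ψ = 206.65 + 57.90 = 264.55 m.
Pressure head at OW-8: ψ = P/(ρg) = 236×1000 / (1000 × 9.81) = 24.06 m.
Total head at OW-8: h = z + ψ = 234.19 + 24.06 = 258.25 m.
Head difference: h(OW-7) − h(OW-8) = 264.55 − 258.25 = 6.30 m.
Hydraulic gradient: i = |Δh| / L = 6.30 / 520 = 0.0121.
Flow is from higher to lower head: from OW-7 toward OW-8, i.e. toward the north.

i ≈ 0.0121; groundwater flows toward the north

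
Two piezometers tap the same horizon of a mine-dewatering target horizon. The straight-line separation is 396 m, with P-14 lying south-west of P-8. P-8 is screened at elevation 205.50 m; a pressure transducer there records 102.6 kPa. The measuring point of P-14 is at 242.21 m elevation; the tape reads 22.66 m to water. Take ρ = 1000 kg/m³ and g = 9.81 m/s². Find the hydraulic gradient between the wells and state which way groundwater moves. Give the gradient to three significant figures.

i ≈ 0.00907; groundwater flows toward the north-east

Pressure head at P-8: ψ = P/(ρg) = 102.6×1000 / (1000 × 9.81) = 10.46 m.
Total head at P-8: h = z + ψ = 205.50 + 10.46 = 215.96 m.
Total head at P-14: h = 242.21 − 22.66 = 219.55 m.
Head difference: h(P-8) − h(P-14) = 215.96 − 219.55 = -3.59 m.
Hydraulic gradient: i = |Δh| / L = 3.59 / 396 = 0.00907.
Flow is from higher to lower head: from P-14 toward P-8, i.e. toward the north-east.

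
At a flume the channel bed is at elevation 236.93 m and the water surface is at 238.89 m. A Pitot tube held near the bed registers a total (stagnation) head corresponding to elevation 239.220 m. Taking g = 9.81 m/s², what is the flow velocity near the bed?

Near the bed, under hydrostatic conditions, the piezometric head (z + ψ) equals the free-surface elevation, 238.89 m.
Velocity head = total − piezometric = 239.220 − 238.89 = 0.330 m.
v = √(2g·h_v) = √(2 × 9.81 × 0.330) = 2.54 m/s.

v ≈ 2.54 m/s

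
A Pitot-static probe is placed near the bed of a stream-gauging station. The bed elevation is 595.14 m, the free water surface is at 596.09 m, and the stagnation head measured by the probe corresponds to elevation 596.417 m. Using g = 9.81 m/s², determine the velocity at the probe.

Near the bed, under hydrostatic conditions, the piezometric head (z + ψ) equals the free-surface elevation, 596.09 m.
Velocity head = total − piezometric = 596.417 − 596.09 = 0.327 m.
v = √(2g·h_v) = √(2 × 9.81 × 0.327) = 2.53 m/s.

v ≈ 2.53 m/s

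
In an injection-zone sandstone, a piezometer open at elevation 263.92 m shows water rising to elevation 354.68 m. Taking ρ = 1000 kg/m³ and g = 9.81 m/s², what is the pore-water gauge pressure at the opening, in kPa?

P ≈ 890 kPa

Pressure head ψ = h − z = 354.68 − 263.92 = 90.76 m.
P = ρgψ = 1000 × 9.81 × 90.76 = 890356 Pa ≈ 890 kPa.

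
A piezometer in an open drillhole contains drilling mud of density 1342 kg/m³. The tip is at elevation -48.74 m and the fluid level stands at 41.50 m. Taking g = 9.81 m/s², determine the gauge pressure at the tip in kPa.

Pressure head ψ = h − z = 41.50 − (-48.74) = 90.24 m.
P = ρgψ = 1342 × 9.81 × 90.24 = 1188011 Pa ≈ 1190 kPa.

P ≈ 1190 kPa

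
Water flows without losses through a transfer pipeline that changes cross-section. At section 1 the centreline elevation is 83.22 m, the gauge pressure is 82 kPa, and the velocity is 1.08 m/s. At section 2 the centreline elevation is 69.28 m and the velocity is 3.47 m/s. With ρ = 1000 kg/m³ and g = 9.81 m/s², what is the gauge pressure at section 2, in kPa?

P₂ ≈ 213 kPa

Pressure head at 1: ψ₁ = P₁/(ρg) = 82×1000 / (1000 × 9.81) = 8.36 m.
Velocity heads: v₁²/2g = 1.08²/19.62 = 0.059 m; v₂²/2g = 3.47²/19.62 = 0.614 m.
Total head H = z₁ + ψ₁ + v₁²/2g = 83.22 + 8.36 + 0.059 = 91.64 m.
ψ₂ = H − z₂ − v₂²/2g = 91.64 − 69.28 − 0.614 = 21.75 m.
P₂ = ρgψ₂ = 1000 × 9.81 × 21.75 ≈ 213 kPa.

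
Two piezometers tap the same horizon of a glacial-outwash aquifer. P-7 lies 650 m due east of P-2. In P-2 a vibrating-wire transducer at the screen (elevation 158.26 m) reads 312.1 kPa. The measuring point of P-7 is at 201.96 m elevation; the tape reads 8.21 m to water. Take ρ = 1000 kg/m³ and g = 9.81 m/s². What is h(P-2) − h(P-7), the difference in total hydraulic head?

Δh ≈ -3.68 m

Pressure head at P-2: ψ = P/(ρg) = 312.1×1000 / (1000 × 9.81) = 31.81 m.
Total head at P-2: h = z + ψ = 158.26 + 31.81 = 190.07 m.
Total head at P-7: h = 201.96 − 8.21 = 193.75 m.
Head difference: h(P-2) − h(P-7) = 190.07 − 193.75 = -3.68 m.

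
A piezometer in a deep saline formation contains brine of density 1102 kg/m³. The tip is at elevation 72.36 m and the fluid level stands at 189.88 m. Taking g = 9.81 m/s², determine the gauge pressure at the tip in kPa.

Pressure head ψ = h − z = 189.88 − 72.36 = 117.52 m.
P = ρgψ = 1102 × 9.81 × 117.52 = 1270464 Pa ≈ 1270 kPa.

P ≈ 1270 kPa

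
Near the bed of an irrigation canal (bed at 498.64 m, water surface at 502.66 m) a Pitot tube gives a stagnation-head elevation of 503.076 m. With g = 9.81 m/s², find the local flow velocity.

v ≈ 2.86 m/s

Near the bed, under hydrostatic conditions, the piezometric head (z + ψ) equals the free-surface elevation, 502.66 m.
Velocity head = total − piezometric = 503.076 − 502.66 = 0.416 m.
v = √(2g·h_v) = √(2 × 9.81 × 0.416) = 2.86 m/s.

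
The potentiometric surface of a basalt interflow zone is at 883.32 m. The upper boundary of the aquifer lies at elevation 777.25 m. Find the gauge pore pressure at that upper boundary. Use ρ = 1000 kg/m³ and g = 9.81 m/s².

P ≈ 1040 kPa

Pressure head at the aquifer top: ψ = h − z = 883.32 − 777.25 = 106.07 m.
P = ρgψ = 1000 × 9.81 × 106.07 = 1040547 Pa ≈ 1040 kPa.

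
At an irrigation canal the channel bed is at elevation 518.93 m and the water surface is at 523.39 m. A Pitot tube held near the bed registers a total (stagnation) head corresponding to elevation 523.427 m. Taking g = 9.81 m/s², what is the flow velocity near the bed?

Near the bed, under hydrostatic conditions, the piezometric head (z + ψ) equals the free-surface elevation, 523.39 m.
Velocity head = total − piezometric = 523.427 − 523.39 = 0.037 m.
v = √(2g·h_v) = √(2 × 9.81 × 0.037) = 0.852 m/s.

v ≈ 0.852 m/s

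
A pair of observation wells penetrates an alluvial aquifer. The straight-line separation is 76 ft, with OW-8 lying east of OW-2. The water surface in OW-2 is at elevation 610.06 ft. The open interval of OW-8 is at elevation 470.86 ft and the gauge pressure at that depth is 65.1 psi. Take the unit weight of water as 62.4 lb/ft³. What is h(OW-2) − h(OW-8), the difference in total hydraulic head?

Δh ≈ -11.03 ft

Total head at OW-2: h = 610.06 ft (water level in the piezometer is the total head).
Pressure head at OW-8: ψ = 144·P/γ = 144 × 65.1 / 62.4 = 150.23 ft.
Total head at OW-8: h = z + ψ = 470.86 + 150.23 = 621.09 ft.
Head difference: h(OW-2) − h(OW-8) = 610.06 − 621.09 = -11.03 ft.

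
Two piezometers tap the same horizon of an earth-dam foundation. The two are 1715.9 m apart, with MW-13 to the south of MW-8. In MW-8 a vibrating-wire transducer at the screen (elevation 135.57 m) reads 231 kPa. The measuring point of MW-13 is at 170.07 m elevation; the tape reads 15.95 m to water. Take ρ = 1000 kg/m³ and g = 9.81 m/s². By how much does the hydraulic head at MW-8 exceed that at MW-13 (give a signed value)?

Δh ≈ 5.00 m

Pressure head at MW-8: ψ = P/(ρg) = 231×1000 / (1000 × 9.81) = 23.55 m.
Total head at MW-8: h = z + ψ = 135.57 + 23.55 = 159.12 m.
Total head at MW-13: h = 170.07 − 15.95 = 154.12 m.
Head difference: h(MW-8) − h(MW-13) = 159.12 − 154.12 = 5.00 m.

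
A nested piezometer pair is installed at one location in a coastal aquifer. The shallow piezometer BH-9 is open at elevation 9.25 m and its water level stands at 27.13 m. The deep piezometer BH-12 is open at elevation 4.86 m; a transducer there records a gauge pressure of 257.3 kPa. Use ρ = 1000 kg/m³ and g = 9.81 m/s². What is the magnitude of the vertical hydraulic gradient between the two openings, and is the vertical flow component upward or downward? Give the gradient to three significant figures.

|i_v| ≈ 0.902; vertical flow is upward

Total head at BH-9: h = 27.13 m (water level in the standpipe).
Pressure head at BH-12: ψ = P/(ρg) = 257.3×1000 / (1000 × 9.81) = 26.23 m.
Total head at BH-12: h = z + ψ = 4.86 + 26.23 = 31.09 m.
Δh = h(BH-9) − h(BH-12) = 27.13 − 31.09 = -3.96 m.
Vertical separation Δz = 9.25 − 4.86 = 4.39 m.
|i_v| = |Δh| / Δz = 3.96 / 4.39 = 0.902.
Head is higher in the deep piezometer, so vertical flow is upward (discharge condition).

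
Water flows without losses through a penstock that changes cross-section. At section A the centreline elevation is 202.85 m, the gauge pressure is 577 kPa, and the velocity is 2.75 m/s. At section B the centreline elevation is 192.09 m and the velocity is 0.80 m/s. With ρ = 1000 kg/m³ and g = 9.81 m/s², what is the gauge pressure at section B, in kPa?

P₂ ≈ 686 kPa

Pressure head at A: ψ₁ = P₁/(ρg) = 577×1000 / (1000 × 9.81) = 58.82 m.
Velocity heads: v₁²/2g = 2.75²/19.62 = 0.385 m; v₂²/2g = 0.80²/19.62 = 0.033 m.
Total head H = z₁ + ψ₁ + v₁²/2g = 202.85 + 58.82 + 0.385 = 262.06 m.
ψ₂ = H − z₂ − v₂²/2g = 262.06 − 192.09 − 0.033 = 69.94 m.
P₂ = ρgψ₂ = 1000 × 9.81 × 69.94 ≈ 686 kPa.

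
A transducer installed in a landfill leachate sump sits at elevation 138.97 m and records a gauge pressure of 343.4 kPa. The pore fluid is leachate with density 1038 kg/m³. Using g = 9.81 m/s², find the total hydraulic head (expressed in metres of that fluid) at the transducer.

ψ = P/(ρg) = 343.4×1000 / (1038 × 9.81) = 33.72 m.
h = z + ψ = 138.97 + 33.72 = 172.69 m.

h ≈ 172.69 m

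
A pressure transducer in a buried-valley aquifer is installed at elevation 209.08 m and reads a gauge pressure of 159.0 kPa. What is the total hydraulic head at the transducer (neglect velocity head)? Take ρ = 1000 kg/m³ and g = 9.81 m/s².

h ≈ 225.29 m

ψ = P/(ρg) = 159.0×1000 / (1000 × 9.81) = 16.21 m.
h = z + ψ = 209.08 + 16.21 = 225.29 m.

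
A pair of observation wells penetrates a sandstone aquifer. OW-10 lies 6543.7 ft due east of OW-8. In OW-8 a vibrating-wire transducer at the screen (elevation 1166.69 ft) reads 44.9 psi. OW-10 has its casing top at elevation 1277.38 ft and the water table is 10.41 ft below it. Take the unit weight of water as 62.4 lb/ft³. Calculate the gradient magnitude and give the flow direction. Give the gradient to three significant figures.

i ≈ 0.000510; groundwater flows toward the east

Pressure head at OW-8: ψ = 144·P/γ = 144 × 44.9 / 62.4 = 103.62 ft.
Total head at OW-8: h = z + ψ = 1166.69 + 103.62 = 1270.31 ft.
Total head at OW-10: h = 1277.38 − 10.41 = 1266.97 ft.
Head difference: h(OW-8) − h(OW-10) = 1270.31 − 1266.97 = 3.34 ft.
Hydraulic gradient: i = |Δh| / L = 3.34 / 6543.7 = 0.000510.
Flow is from higher to lower head: from OW-8 toward OW-10, i.e. toward the east.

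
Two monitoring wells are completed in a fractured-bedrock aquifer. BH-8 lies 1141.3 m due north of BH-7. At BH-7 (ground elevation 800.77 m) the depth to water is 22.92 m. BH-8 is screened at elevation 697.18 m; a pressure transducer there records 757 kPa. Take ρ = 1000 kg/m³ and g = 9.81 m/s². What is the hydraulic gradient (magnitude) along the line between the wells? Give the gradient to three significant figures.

i ≈ 0.00307

Total head at BH-7: h = 800.77 − 22.92 = 777.85 m.
Pressure head at BH-8: ψ = P/(ρg) = 757×1000 / (1000 × 9.81) = 77.17 m.
Total head at BH-8: h = z + ψ = 697.18 + 77.17 = 774.35 m.
Head difference: h(BH-7) − h(BH-8) = 777.85 − 774.35 = 3.50 m.
Hydraulic gradient: i = |Δh| / L = 3.50 / 1141.3 = 0.00307.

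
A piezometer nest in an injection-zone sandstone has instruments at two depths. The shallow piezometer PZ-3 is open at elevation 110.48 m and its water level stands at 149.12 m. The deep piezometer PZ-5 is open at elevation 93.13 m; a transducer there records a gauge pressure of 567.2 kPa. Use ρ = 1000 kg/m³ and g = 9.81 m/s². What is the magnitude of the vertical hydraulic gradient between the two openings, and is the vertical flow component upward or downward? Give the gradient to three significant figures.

|i_v| ≈ 0.105; vertical flow is upward

Total head at PZ-3: h = 149.12 m (water level in the standpipe).
Pressure head at PZ-5: ψ = P/(ρg) = 567.2×1000 / (1000 × 9.81) = 57.82 m.
Total head at PZ-5: h = z + ψ = 93.13 + 57.82 = 150.95 m.
Δh = h(PZ-3) − h(PZ-5) = 149.12 − 150.95 = -1.83 m.
Vertical separation Δz = 110.48 − 93.13 = 17.35 m.
|i_v| = |Δh| / Δz = 1.83 / 17.35 = 0.105.
Head is higher in the deep piezometer, so vertical flow is upward (discharge condition).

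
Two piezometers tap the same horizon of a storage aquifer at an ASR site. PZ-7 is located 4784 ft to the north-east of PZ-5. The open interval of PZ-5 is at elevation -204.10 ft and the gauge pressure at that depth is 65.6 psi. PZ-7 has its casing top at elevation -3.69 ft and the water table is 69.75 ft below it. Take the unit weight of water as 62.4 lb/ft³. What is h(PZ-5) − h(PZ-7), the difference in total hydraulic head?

Δh ≈ 20.72 ft

Pressure head at PZ-5: ψ = 144·P/γ = 144 × 65.6 / 62.4 = 151.38 ft.
Total head at PZ-5: h = z + ψ = -204.10 + 151.38 = -52.72 ft.
Total head at PZ-7: h = -3.69 − 69.75 = -73.44 ft.
Head difference: h(PZ-5) − h(PZ-7) = -52.72 − (-73.44) = 20.72 ft.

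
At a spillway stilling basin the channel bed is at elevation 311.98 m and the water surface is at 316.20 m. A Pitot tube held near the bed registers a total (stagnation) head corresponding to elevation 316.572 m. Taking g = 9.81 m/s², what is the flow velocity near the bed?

Near the bed, under hydrostatic conditions, the piezometric head (z + ψ) equals the free-surface elevation, 316.20 m.
Velocity head = total − piezometric = 316.572 − 316.20 = 0.372 m.
v = √(2g·h_v) = √(2 × 9.81 × 0.372) = 2.70 m/s.

v ≈ 2.70 m/s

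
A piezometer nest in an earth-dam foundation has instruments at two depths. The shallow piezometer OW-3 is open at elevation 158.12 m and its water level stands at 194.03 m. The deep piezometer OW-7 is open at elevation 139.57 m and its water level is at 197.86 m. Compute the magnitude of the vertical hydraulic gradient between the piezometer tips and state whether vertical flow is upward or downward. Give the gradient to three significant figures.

|i_v| ≈ 0.206; vertical flow is upward

Total head at OW-3: h = 194.03 m (water level in the standpipe).
Total head at OW-7: h = 197.86 m.
Δh = h(OW-3) − h(OW-7) = 194.03 − 197.86 = -3.83 m.
Vertical separation Δz = 158.12 − 139.57 = 18.55 m.
|i_v| = |Δh| / Δz = 3.83 / 18.55 = 0.206.
Head is higher in the deep piezometer, so vertical flow is upward (discharge condition).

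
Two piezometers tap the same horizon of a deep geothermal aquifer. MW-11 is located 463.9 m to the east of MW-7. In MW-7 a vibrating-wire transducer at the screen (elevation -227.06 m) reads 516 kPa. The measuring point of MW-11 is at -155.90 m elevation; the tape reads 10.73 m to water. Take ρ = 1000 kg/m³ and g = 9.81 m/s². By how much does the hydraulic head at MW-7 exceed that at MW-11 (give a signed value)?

Δh ≈ -7.83 m

Pressure head at MW-7: ψ = P/(ρg) = 516×1000 / (1000 × 9.81) = 52.60 m.
Total head at MW-7: h = z + ψ = -227.06 + 52.60 = -174.46 m.
Total head at MW-11: h = -155.90 − 10.73 = -166.63 m.
Head difference: h(MW-7) − h(MW-11) = -174.46 − (-166.63) = -7.83 m.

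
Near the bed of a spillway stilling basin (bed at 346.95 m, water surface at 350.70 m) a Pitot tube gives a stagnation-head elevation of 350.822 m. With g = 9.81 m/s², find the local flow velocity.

Near the bed, under hydrostatic conditions, the piezometric head (z + ψ) equals the free-surface elevation, 350.70 m.
Velocity head = total − piezometric = 350.822 − 350.70 = 0.122 m.
v = √(2g·h_v) = √(2 × 9.81 × 0.122) = 1.55 m/s.

v ≈ 1.55 m/s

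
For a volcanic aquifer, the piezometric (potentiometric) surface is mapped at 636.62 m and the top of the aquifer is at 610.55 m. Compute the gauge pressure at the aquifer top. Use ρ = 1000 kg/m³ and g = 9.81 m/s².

Pressure head at the aquifer top: ψ = h − z = 636.62 − 610.55 = 26.07 m.
P = ρgψ = 1000 × 9.81 × 26.07 = 255747 Pa ≈ 256 kPa.

P ≈ 256 kPa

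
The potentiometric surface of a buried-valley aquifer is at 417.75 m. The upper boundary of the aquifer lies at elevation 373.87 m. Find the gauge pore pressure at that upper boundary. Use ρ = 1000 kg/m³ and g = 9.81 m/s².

Pressure head at the aquifer top: ψ = h − z = 417.75 − 373.87 = 43.88 m.
P = ρgψ = 1000 × 9.81 × 43.88 = 430463 Pa ≈ 430 kPa.

P ≈ 430 kPa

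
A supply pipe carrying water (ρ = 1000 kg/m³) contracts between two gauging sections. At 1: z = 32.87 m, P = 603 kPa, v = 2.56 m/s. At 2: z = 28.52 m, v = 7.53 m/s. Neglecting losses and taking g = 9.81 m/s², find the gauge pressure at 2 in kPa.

P₂ ≈ 621 kPa

Pressure head at 1: ψ₁ = P₁/(ρg) = 603×1000 / (1000 × 9.81) = 61.47 m.
Velocity heads: v₁²/2g = 2.56²/19.62 = 0.334 m; v₂²/2g = 7.53²/19.62 = 2.890 m.
Total head H = z₁ + ψ₁ + v₁²/2g = 32.87 + 61.47 + 0.334 = 94.67 m.
ψ₂ = H − z₂ − v₂²/2g = 94.67 − 28.52 − 2.890 = 63.26 m.
P₂ = ρgψ₂ = 1000 × 9.81 × 63.26 ≈ 621 kPa.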